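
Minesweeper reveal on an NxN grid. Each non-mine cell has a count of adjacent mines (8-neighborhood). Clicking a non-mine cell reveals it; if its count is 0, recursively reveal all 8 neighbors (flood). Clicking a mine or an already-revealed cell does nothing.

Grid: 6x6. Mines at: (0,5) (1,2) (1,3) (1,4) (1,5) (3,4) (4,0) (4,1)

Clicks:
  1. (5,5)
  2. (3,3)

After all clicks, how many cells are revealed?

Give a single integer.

Click 1 (5,5) count=0: revealed 8 new [(4,2) (4,3) (4,4) (4,5) (5,2) (5,3) (5,4) (5,5)] -> total=8
Click 2 (3,3) count=1: revealed 1 new [(3,3)] -> total=9

Answer: 9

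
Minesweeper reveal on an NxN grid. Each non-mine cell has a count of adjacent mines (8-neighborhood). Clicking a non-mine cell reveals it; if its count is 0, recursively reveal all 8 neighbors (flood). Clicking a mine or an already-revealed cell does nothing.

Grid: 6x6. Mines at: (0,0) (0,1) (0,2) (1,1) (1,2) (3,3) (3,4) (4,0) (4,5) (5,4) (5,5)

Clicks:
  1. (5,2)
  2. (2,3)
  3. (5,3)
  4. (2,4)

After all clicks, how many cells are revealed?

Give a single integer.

Answer: 8

Derivation:
Click 1 (5,2) count=0: revealed 6 new [(4,1) (4,2) (4,3) (5,1) (5,2) (5,3)] -> total=6
Click 2 (2,3) count=3: revealed 1 new [(2,3)] -> total=7
Click 3 (5,3) count=1: revealed 0 new [(none)] -> total=7
Click 4 (2,4) count=2: revealed 1 new [(2,4)] -> total=8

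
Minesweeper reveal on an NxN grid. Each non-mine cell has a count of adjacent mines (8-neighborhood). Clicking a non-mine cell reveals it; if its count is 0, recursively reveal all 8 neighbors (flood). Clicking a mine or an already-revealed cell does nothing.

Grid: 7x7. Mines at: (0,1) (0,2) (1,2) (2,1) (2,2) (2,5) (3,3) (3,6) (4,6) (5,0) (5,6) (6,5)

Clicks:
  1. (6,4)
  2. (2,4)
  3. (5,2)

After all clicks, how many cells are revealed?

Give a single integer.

Answer: 13

Derivation:
Click 1 (6,4) count=1: revealed 1 new [(6,4)] -> total=1
Click 2 (2,4) count=2: revealed 1 new [(2,4)] -> total=2
Click 3 (5,2) count=0: revealed 11 new [(4,1) (4,2) (4,3) (4,4) (5,1) (5,2) (5,3) (5,4) (6,1) (6,2) (6,3)] -> total=13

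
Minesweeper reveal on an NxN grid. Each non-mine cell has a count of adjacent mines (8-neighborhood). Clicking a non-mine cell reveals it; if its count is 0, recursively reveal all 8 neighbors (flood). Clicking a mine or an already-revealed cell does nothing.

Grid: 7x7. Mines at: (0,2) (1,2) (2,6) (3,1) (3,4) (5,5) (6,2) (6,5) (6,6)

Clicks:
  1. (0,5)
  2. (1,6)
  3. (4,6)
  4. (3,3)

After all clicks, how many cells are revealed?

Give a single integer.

Answer: 13

Derivation:
Click 1 (0,5) count=0: revealed 11 new [(0,3) (0,4) (0,5) (0,6) (1,3) (1,4) (1,5) (1,6) (2,3) (2,4) (2,5)] -> total=11
Click 2 (1,6) count=1: revealed 0 new [(none)] -> total=11
Click 3 (4,6) count=1: revealed 1 new [(4,6)] -> total=12
Click 4 (3,3) count=1: revealed 1 new [(3,3)] -> total=13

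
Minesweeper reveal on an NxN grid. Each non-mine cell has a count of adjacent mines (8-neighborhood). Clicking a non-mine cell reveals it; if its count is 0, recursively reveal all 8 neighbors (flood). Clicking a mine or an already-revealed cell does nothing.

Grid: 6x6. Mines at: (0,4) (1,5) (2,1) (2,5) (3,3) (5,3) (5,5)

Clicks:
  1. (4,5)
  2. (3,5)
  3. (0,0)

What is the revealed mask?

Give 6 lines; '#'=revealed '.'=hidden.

Click 1 (4,5) count=1: revealed 1 new [(4,5)] -> total=1
Click 2 (3,5) count=1: revealed 1 new [(3,5)] -> total=2
Click 3 (0,0) count=0: revealed 8 new [(0,0) (0,1) (0,2) (0,3) (1,0) (1,1) (1,2) (1,3)] -> total=10

Answer: ####..
####..
......
.....#
.....#
......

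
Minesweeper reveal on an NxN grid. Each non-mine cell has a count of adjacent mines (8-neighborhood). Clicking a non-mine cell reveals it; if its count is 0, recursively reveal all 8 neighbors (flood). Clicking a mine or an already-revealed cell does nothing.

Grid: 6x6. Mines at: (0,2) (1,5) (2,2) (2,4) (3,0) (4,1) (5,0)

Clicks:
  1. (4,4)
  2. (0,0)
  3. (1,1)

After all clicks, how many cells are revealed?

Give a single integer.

Answer: 18

Derivation:
Click 1 (4,4) count=0: revealed 12 new [(3,2) (3,3) (3,4) (3,5) (4,2) (4,3) (4,4) (4,5) (5,2) (5,3) (5,4) (5,5)] -> total=12
Click 2 (0,0) count=0: revealed 6 new [(0,0) (0,1) (1,0) (1,1) (2,0) (2,1)] -> total=18
Click 3 (1,1) count=2: revealed 0 new [(none)] -> total=18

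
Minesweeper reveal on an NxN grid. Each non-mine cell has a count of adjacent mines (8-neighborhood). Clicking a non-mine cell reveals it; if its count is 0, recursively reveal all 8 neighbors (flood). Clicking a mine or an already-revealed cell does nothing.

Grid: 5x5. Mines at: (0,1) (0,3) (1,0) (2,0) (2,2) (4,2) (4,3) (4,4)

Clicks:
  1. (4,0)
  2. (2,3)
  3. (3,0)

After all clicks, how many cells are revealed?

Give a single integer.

Answer: 5

Derivation:
Click 1 (4,0) count=0: revealed 4 new [(3,0) (3,1) (4,0) (4,1)] -> total=4
Click 2 (2,3) count=1: revealed 1 new [(2,3)] -> total=5
Click 3 (3,0) count=1: revealed 0 new [(none)] -> total=5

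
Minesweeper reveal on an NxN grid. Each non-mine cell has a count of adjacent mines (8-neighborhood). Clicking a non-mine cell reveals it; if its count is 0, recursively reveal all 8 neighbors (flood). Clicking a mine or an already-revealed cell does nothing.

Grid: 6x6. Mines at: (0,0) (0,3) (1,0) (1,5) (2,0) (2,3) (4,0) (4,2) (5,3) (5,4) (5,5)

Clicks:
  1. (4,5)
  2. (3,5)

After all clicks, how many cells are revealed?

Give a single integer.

Answer: 6

Derivation:
Click 1 (4,5) count=2: revealed 1 new [(4,5)] -> total=1
Click 2 (3,5) count=0: revealed 5 new [(2,4) (2,5) (3,4) (3,5) (4,4)] -> total=6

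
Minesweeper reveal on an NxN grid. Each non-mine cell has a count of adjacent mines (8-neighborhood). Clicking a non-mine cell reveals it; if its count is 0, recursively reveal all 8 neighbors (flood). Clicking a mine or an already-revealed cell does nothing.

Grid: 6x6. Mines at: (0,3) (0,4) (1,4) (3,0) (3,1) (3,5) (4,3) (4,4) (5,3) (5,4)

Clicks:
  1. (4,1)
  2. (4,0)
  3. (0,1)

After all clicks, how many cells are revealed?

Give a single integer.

Click 1 (4,1) count=2: revealed 1 new [(4,1)] -> total=1
Click 2 (4,0) count=2: revealed 1 new [(4,0)] -> total=2
Click 3 (0,1) count=0: revealed 9 new [(0,0) (0,1) (0,2) (1,0) (1,1) (1,2) (2,0) (2,1) (2,2)] -> total=11

Answer: 11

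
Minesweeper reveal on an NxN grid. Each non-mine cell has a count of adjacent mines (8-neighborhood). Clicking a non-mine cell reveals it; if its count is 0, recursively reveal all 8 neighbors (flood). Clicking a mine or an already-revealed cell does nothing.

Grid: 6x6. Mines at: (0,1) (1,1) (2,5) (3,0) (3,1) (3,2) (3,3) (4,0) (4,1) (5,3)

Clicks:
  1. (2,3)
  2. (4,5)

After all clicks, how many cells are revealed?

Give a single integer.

Answer: 7

Derivation:
Click 1 (2,3) count=2: revealed 1 new [(2,3)] -> total=1
Click 2 (4,5) count=0: revealed 6 new [(3,4) (3,5) (4,4) (4,5) (5,4) (5,5)] -> total=7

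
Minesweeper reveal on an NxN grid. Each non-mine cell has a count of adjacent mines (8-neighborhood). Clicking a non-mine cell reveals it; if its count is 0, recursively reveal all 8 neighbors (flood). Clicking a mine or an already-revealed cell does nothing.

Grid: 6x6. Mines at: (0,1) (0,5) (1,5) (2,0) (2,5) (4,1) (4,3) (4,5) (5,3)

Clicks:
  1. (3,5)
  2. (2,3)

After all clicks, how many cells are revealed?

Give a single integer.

Click 1 (3,5) count=2: revealed 1 new [(3,5)] -> total=1
Click 2 (2,3) count=0: revealed 15 new [(0,2) (0,3) (0,4) (1,1) (1,2) (1,3) (1,4) (2,1) (2,2) (2,3) (2,4) (3,1) (3,2) (3,3) (3,4)] -> total=16

Answer: 16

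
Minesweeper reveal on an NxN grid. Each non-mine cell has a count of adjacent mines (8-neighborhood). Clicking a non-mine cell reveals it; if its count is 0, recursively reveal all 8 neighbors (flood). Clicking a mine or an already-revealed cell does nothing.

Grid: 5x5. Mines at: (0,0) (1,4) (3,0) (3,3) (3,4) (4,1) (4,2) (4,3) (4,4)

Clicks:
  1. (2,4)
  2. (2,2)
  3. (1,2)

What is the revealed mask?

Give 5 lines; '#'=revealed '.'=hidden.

Answer: .###.
.###.
.####
.....
.....

Derivation:
Click 1 (2,4) count=3: revealed 1 new [(2,4)] -> total=1
Click 2 (2,2) count=1: revealed 1 new [(2,2)] -> total=2
Click 3 (1,2) count=0: revealed 8 new [(0,1) (0,2) (0,3) (1,1) (1,2) (1,3) (2,1) (2,3)] -> total=10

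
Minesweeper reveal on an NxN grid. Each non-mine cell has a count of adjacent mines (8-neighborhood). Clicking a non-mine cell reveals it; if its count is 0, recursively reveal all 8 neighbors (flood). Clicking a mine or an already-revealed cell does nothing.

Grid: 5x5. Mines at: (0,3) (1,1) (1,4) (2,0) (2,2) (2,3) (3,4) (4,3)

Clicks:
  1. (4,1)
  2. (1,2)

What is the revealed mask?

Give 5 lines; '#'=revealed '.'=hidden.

Answer: .....
..#..
.....
###..
###..

Derivation:
Click 1 (4,1) count=0: revealed 6 new [(3,0) (3,1) (3,2) (4,0) (4,1) (4,2)] -> total=6
Click 2 (1,2) count=4: revealed 1 new [(1,2)] -> total=7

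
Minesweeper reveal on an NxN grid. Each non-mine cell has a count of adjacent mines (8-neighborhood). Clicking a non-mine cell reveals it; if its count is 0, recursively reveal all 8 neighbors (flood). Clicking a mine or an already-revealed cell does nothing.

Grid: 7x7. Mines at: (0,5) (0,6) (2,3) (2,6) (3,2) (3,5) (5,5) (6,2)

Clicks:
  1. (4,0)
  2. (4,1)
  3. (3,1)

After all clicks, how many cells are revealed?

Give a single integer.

Answer: 21

Derivation:
Click 1 (4,0) count=0: revealed 21 new [(0,0) (0,1) (0,2) (0,3) (0,4) (1,0) (1,1) (1,2) (1,3) (1,4) (2,0) (2,1) (2,2) (3,0) (3,1) (4,0) (4,1) (5,0) (5,1) (6,0) (6,1)] -> total=21
Click 2 (4,1) count=1: revealed 0 new [(none)] -> total=21
Click 3 (3,1) count=1: revealed 0 new [(none)] -> total=21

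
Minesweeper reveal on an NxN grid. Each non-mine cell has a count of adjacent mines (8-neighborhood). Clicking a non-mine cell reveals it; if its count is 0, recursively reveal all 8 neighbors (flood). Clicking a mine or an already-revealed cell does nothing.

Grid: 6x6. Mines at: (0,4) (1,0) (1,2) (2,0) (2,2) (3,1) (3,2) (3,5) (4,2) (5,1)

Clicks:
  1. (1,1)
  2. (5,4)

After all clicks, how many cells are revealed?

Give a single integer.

Click 1 (1,1) count=4: revealed 1 new [(1,1)] -> total=1
Click 2 (5,4) count=0: revealed 6 new [(4,3) (4,4) (4,5) (5,3) (5,4) (5,5)] -> total=7

Answer: 7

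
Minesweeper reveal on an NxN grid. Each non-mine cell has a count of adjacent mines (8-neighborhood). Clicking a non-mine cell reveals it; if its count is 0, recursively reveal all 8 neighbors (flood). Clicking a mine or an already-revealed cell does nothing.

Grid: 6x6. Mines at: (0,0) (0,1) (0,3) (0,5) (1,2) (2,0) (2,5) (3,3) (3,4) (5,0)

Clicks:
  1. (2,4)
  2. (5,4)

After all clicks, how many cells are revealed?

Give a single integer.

Answer: 11

Derivation:
Click 1 (2,4) count=3: revealed 1 new [(2,4)] -> total=1
Click 2 (5,4) count=0: revealed 10 new [(4,1) (4,2) (4,3) (4,4) (4,5) (5,1) (5,2) (5,3) (5,4) (5,5)] -> total=11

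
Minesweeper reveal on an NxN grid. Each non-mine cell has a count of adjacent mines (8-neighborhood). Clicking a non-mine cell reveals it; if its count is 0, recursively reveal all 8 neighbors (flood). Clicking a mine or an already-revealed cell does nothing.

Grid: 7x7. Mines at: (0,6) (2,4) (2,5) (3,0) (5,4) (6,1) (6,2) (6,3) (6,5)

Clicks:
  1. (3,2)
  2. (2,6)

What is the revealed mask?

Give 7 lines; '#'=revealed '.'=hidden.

Click 1 (3,2) count=0: revealed 25 new [(0,0) (0,1) (0,2) (0,3) (0,4) (0,5) (1,0) (1,1) (1,2) (1,3) (1,4) (1,5) (2,0) (2,1) (2,2) (2,3) (3,1) (3,2) (3,3) (4,1) (4,2) (4,3) (5,1) (5,2) (5,3)] -> total=25
Click 2 (2,6) count=1: revealed 1 new [(2,6)] -> total=26

Answer: ######.
######.
####..#
.###...
.###...
.###...
.......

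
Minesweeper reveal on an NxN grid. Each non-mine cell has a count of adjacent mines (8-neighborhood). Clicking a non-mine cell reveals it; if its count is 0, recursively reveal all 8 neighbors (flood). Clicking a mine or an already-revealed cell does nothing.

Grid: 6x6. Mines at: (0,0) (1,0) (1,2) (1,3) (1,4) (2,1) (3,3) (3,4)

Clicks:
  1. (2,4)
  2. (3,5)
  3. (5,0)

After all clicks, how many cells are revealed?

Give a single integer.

Click 1 (2,4) count=4: revealed 1 new [(2,4)] -> total=1
Click 2 (3,5) count=1: revealed 1 new [(3,5)] -> total=2
Click 3 (5,0) count=0: revealed 15 new [(3,0) (3,1) (3,2) (4,0) (4,1) (4,2) (4,3) (4,4) (4,5) (5,0) (5,1) (5,2) (5,3) (5,4) (5,5)] -> total=17

Answer: 17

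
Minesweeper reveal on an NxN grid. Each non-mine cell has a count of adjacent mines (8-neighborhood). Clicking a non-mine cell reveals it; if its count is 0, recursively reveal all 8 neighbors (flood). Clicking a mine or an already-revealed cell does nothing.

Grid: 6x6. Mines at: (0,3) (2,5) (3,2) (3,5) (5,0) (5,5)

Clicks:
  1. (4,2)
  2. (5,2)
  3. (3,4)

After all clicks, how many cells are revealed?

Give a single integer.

Answer: 9

Derivation:
Click 1 (4,2) count=1: revealed 1 new [(4,2)] -> total=1
Click 2 (5,2) count=0: revealed 7 new [(4,1) (4,3) (4,4) (5,1) (5,2) (5,3) (5,4)] -> total=8
Click 3 (3,4) count=2: revealed 1 new [(3,4)] -> total=9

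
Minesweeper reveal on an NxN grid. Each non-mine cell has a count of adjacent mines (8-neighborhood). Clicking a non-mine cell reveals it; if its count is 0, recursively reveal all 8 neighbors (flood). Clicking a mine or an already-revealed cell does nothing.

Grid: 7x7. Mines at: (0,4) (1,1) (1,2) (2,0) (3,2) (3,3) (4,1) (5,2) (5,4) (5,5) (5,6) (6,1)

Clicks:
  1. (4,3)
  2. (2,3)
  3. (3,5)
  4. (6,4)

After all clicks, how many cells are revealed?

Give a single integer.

Click 1 (4,3) count=4: revealed 1 new [(4,3)] -> total=1
Click 2 (2,3) count=3: revealed 1 new [(2,3)] -> total=2
Click 3 (3,5) count=0: revealed 14 new [(0,5) (0,6) (1,4) (1,5) (1,6) (2,4) (2,5) (2,6) (3,4) (3,5) (3,6) (4,4) (4,5) (4,6)] -> total=16
Click 4 (6,4) count=2: revealed 1 new [(6,4)] -> total=17

Answer: 17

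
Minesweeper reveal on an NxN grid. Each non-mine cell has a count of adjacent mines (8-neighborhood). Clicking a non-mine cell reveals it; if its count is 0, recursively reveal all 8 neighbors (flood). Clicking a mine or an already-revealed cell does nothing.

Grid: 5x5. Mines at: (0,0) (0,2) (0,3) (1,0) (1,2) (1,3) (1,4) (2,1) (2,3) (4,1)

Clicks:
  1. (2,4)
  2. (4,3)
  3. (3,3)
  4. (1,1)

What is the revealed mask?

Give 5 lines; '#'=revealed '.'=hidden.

Answer: .....
.#...
....#
..###
..###

Derivation:
Click 1 (2,4) count=3: revealed 1 new [(2,4)] -> total=1
Click 2 (4,3) count=0: revealed 6 new [(3,2) (3,3) (3,4) (4,2) (4,3) (4,4)] -> total=7
Click 3 (3,3) count=1: revealed 0 new [(none)] -> total=7
Click 4 (1,1) count=5: revealed 1 new [(1,1)] -> total=8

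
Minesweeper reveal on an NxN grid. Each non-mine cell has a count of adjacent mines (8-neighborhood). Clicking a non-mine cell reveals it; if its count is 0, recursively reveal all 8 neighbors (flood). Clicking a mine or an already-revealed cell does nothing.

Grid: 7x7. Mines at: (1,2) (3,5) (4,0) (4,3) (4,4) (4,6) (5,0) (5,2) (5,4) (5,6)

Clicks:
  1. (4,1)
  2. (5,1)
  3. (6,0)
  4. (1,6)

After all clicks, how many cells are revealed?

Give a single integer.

Answer: 15

Derivation:
Click 1 (4,1) count=3: revealed 1 new [(4,1)] -> total=1
Click 2 (5,1) count=3: revealed 1 new [(5,1)] -> total=2
Click 3 (6,0) count=1: revealed 1 new [(6,0)] -> total=3
Click 4 (1,6) count=0: revealed 12 new [(0,3) (0,4) (0,5) (0,6) (1,3) (1,4) (1,5) (1,6) (2,3) (2,4) (2,5) (2,6)] -> total=15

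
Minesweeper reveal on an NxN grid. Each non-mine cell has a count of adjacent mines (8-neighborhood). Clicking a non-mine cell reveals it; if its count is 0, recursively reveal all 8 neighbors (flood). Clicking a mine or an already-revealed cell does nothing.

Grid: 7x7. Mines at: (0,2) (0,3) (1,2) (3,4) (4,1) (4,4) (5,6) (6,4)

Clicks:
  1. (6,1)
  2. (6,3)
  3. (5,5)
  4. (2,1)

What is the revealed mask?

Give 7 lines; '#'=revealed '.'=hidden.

Answer: .......
.......
.#.....
.......
.......
####.#.
####...

Derivation:
Click 1 (6,1) count=0: revealed 8 new [(5,0) (5,1) (5,2) (5,3) (6,0) (6,1) (6,2) (6,3)] -> total=8
Click 2 (6,3) count=1: revealed 0 new [(none)] -> total=8
Click 3 (5,5) count=3: revealed 1 new [(5,5)] -> total=9
Click 4 (2,1) count=1: revealed 1 new [(2,1)] -> total=10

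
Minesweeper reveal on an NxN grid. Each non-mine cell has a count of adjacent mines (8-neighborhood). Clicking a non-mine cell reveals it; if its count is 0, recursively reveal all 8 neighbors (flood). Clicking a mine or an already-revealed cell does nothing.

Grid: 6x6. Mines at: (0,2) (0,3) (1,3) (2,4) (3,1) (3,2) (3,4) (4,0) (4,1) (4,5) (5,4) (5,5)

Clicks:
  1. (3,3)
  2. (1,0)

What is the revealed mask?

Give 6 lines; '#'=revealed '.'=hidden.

Answer: ##....
##....
##....
...#..
......
......

Derivation:
Click 1 (3,3) count=3: revealed 1 new [(3,3)] -> total=1
Click 2 (1,0) count=0: revealed 6 new [(0,0) (0,1) (1,0) (1,1) (2,0) (2,1)] -> total=7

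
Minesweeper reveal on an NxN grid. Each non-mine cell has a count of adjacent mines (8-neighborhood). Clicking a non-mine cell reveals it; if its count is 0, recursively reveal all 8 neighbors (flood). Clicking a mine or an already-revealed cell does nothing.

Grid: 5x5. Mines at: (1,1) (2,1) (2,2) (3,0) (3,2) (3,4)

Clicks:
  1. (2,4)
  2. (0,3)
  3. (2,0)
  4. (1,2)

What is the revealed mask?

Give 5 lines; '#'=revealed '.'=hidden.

Click 1 (2,4) count=1: revealed 1 new [(2,4)] -> total=1
Click 2 (0,3) count=0: revealed 7 new [(0,2) (0,3) (0,4) (1,2) (1,3) (1,4) (2,3)] -> total=8
Click 3 (2,0) count=3: revealed 1 new [(2,0)] -> total=9
Click 4 (1,2) count=3: revealed 0 new [(none)] -> total=9

Answer: ..###
..###
#..##
.....
.....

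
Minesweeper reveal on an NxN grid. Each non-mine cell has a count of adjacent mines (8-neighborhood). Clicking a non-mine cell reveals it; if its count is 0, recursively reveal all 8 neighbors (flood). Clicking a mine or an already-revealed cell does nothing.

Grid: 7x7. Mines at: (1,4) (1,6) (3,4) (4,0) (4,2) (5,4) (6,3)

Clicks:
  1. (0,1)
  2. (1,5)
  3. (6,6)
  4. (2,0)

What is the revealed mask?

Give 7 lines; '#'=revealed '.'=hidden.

Answer: ####...
####.#.
####.##
####.##
.....##
.....##
.....##

Derivation:
Click 1 (0,1) count=0: revealed 16 new [(0,0) (0,1) (0,2) (0,3) (1,0) (1,1) (1,2) (1,3) (2,0) (2,1) (2,2) (2,3) (3,0) (3,1) (3,2) (3,3)] -> total=16
Click 2 (1,5) count=2: revealed 1 new [(1,5)] -> total=17
Click 3 (6,6) count=0: revealed 10 new [(2,5) (2,6) (3,5) (3,6) (4,5) (4,6) (5,5) (5,6) (6,5) (6,6)] -> total=27
Click 4 (2,0) count=0: revealed 0 new [(none)] -> total=27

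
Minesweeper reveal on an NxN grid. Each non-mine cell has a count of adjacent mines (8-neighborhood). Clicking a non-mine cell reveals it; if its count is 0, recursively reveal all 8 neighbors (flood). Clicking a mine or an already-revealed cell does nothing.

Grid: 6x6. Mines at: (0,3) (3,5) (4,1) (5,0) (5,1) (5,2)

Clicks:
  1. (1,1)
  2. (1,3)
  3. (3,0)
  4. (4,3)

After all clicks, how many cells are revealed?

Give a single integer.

Answer: 21

Derivation:
Click 1 (1,1) count=0: revealed 21 new [(0,0) (0,1) (0,2) (1,0) (1,1) (1,2) (1,3) (1,4) (2,0) (2,1) (2,2) (2,3) (2,4) (3,0) (3,1) (3,2) (3,3) (3,4) (4,2) (4,3) (4,4)] -> total=21
Click 2 (1,3) count=1: revealed 0 new [(none)] -> total=21
Click 3 (3,0) count=1: revealed 0 new [(none)] -> total=21
Click 4 (4,3) count=1: revealed 0 new [(none)] -> total=21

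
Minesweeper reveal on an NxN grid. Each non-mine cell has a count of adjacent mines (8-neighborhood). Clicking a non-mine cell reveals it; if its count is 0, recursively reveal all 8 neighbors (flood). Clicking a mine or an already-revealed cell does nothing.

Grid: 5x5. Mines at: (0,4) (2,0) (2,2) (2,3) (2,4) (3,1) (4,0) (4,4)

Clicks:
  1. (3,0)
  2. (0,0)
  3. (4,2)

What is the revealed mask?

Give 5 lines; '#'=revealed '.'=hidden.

Click 1 (3,0) count=3: revealed 1 new [(3,0)] -> total=1
Click 2 (0,0) count=0: revealed 8 new [(0,0) (0,1) (0,2) (0,3) (1,0) (1,1) (1,2) (1,3)] -> total=9
Click 3 (4,2) count=1: revealed 1 new [(4,2)] -> total=10

Answer: ####.
####.
.....
#....
..#..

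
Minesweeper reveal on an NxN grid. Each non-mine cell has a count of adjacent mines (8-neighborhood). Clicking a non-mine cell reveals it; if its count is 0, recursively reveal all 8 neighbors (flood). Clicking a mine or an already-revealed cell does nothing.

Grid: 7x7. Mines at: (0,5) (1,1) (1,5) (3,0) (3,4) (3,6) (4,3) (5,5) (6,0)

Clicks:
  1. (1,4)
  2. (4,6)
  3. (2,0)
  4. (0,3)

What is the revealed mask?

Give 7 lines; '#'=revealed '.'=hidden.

Click 1 (1,4) count=2: revealed 1 new [(1,4)] -> total=1
Click 2 (4,6) count=2: revealed 1 new [(4,6)] -> total=2
Click 3 (2,0) count=2: revealed 1 new [(2,0)] -> total=3
Click 4 (0,3) count=0: revealed 8 new [(0,2) (0,3) (0,4) (1,2) (1,3) (2,2) (2,3) (2,4)] -> total=11

Answer: ..###..
..###..
#.###..
.......
......#
.......
.......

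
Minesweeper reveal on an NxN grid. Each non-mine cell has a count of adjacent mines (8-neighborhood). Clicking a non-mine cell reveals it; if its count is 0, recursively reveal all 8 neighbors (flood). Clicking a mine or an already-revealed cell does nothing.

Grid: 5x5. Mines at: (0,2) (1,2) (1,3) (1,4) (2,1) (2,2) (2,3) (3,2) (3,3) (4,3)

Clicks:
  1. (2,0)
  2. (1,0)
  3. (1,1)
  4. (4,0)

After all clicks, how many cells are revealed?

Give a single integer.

Click 1 (2,0) count=1: revealed 1 new [(2,0)] -> total=1
Click 2 (1,0) count=1: revealed 1 new [(1,0)] -> total=2
Click 3 (1,1) count=4: revealed 1 new [(1,1)] -> total=3
Click 4 (4,0) count=0: revealed 4 new [(3,0) (3,1) (4,0) (4,1)] -> total=7

Answer: 7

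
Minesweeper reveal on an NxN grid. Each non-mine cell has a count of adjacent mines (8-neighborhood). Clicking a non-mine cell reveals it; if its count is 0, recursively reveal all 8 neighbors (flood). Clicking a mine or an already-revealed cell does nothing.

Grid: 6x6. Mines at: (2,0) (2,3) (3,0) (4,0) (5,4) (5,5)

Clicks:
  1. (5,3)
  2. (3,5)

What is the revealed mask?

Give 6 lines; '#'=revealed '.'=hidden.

Click 1 (5,3) count=1: revealed 1 new [(5,3)] -> total=1
Click 2 (3,5) count=0: revealed 18 new [(0,0) (0,1) (0,2) (0,3) (0,4) (0,5) (1,0) (1,1) (1,2) (1,3) (1,4) (1,5) (2,4) (2,5) (3,4) (3,5) (4,4) (4,5)] -> total=19

Answer: ######
######
....##
....##
....##
...#..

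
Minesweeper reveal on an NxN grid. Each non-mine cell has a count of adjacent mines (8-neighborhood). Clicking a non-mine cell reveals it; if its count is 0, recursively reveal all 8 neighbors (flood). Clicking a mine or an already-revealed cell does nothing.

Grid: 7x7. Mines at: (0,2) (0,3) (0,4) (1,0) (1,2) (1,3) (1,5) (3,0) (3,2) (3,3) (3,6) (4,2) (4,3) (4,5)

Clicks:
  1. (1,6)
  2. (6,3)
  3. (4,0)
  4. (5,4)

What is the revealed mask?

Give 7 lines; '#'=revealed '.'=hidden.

Click 1 (1,6) count=1: revealed 1 new [(1,6)] -> total=1
Click 2 (6,3) count=0: revealed 16 new [(4,0) (4,1) (5,0) (5,1) (5,2) (5,3) (5,4) (5,5) (5,6) (6,0) (6,1) (6,2) (6,3) (6,4) (6,5) (6,6)] -> total=17
Click 3 (4,0) count=1: revealed 0 new [(none)] -> total=17
Click 4 (5,4) count=2: revealed 0 new [(none)] -> total=17

Answer: .......
......#
.......
.......
##.....
#######
#######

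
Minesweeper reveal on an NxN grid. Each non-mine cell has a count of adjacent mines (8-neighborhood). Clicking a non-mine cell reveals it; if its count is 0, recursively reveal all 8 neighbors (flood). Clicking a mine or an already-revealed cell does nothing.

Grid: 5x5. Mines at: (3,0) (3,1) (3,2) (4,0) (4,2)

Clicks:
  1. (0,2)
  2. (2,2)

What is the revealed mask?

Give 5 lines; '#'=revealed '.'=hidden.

Click 1 (0,2) count=0: revealed 19 new [(0,0) (0,1) (0,2) (0,3) (0,4) (1,0) (1,1) (1,2) (1,3) (1,4) (2,0) (2,1) (2,2) (2,3) (2,4) (3,3) (3,4) (4,3) (4,4)] -> total=19
Click 2 (2,2) count=2: revealed 0 new [(none)] -> total=19

Answer: #####
#####
#####
...##
...##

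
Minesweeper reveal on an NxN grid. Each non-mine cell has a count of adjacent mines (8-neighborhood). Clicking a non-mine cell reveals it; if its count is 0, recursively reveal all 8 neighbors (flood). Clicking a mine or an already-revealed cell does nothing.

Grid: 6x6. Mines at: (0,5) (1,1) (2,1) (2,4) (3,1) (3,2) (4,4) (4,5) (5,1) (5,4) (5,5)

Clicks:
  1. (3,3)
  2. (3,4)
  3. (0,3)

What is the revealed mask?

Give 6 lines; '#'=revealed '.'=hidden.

Click 1 (3,3) count=3: revealed 1 new [(3,3)] -> total=1
Click 2 (3,4) count=3: revealed 1 new [(3,4)] -> total=2
Click 3 (0,3) count=0: revealed 6 new [(0,2) (0,3) (0,4) (1,2) (1,3) (1,4)] -> total=8

Answer: ..###.
..###.
......
...##.
......
......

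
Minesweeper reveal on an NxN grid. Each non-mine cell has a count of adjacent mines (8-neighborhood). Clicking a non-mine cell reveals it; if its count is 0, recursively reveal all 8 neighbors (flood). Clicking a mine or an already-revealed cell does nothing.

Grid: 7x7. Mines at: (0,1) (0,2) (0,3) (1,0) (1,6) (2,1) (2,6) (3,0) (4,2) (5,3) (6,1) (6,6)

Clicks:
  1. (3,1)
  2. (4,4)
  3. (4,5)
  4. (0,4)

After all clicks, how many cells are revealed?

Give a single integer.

Click 1 (3,1) count=3: revealed 1 new [(3,1)] -> total=1
Click 2 (4,4) count=1: revealed 1 new [(4,4)] -> total=2
Click 3 (4,5) count=0: revealed 19 new [(1,2) (1,3) (1,4) (1,5) (2,2) (2,3) (2,4) (2,5) (3,2) (3,3) (3,4) (3,5) (3,6) (4,3) (4,5) (4,6) (5,4) (5,5) (5,6)] -> total=21
Click 4 (0,4) count=1: revealed 1 new [(0,4)] -> total=22

Answer: 22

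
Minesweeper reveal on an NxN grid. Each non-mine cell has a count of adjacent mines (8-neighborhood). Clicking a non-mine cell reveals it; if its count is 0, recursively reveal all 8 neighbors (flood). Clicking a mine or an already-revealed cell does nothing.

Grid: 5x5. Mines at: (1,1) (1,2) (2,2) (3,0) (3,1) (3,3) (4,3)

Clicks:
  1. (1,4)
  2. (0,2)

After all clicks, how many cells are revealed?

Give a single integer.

Answer: 7

Derivation:
Click 1 (1,4) count=0: revealed 6 new [(0,3) (0,4) (1,3) (1,4) (2,3) (2,4)] -> total=6
Click 2 (0,2) count=2: revealed 1 new [(0,2)] -> total=7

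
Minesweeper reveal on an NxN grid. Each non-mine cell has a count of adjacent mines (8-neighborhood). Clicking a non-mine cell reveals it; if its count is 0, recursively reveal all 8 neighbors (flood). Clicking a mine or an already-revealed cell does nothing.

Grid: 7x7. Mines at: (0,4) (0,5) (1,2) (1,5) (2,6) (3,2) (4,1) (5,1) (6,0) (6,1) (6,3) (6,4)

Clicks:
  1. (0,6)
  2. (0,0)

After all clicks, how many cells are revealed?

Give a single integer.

Click 1 (0,6) count=2: revealed 1 new [(0,6)] -> total=1
Click 2 (0,0) count=0: revealed 8 new [(0,0) (0,1) (1,0) (1,1) (2,0) (2,1) (3,0) (3,1)] -> total=9

Answer: 9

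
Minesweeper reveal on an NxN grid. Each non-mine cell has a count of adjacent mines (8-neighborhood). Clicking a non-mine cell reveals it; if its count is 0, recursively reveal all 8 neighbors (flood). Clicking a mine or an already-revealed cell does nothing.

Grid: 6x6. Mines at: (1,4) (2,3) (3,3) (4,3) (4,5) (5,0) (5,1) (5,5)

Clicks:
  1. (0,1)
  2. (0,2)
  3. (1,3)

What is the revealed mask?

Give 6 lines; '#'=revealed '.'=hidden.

Click 1 (0,1) count=0: revealed 17 new [(0,0) (0,1) (0,2) (0,3) (1,0) (1,1) (1,2) (1,3) (2,0) (2,1) (2,2) (3,0) (3,1) (3,2) (4,0) (4,1) (4,2)] -> total=17
Click 2 (0,2) count=0: revealed 0 new [(none)] -> total=17
Click 3 (1,3) count=2: revealed 0 new [(none)] -> total=17

Answer: ####..
####..
###...
###...
###...
......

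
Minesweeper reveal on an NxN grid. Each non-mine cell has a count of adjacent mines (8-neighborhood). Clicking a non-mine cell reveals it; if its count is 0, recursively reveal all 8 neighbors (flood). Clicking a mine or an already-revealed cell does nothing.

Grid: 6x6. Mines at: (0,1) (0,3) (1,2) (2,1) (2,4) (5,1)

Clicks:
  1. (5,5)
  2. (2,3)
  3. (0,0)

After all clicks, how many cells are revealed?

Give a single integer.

Answer: 14

Derivation:
Click 1 (5,5) count=0: revealed 12 new [(3,2) (3,3) (3,4) (3,5) (4,2) (4,3) (4,4) (4,5) (5,2) (5,3) (5,4) (5,5)] -> total=12
Click 2 (2,3) count=2: revealed 1 new [(2,3)] -> total=13
Click 3 (0,0) count=1: revealed 1 new [(0,0)] -> total=14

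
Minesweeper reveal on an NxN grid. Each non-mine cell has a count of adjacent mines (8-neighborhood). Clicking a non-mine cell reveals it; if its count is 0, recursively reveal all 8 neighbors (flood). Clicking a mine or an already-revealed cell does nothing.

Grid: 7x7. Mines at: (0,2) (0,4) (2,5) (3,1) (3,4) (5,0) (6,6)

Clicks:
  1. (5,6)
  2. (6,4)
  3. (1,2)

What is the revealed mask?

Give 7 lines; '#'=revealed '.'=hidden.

Click 1 (5,6) count=1: revealed 1 new [(5,6)] -> total=1
Click 2 (6,4) count=0: revealed 15 new [(4,1) (4,2) (4,3) (4,4) (4,5) (5,1) (5,2) (5,3) (5,4) (5,5) (6,1) (6,2) (6,3) (6,4) (6,5)] -> total=16
Click 3 (1,2) count=1: revealed 1 new [(1,2)] -> total=17

Answer: .......
..#....
.......
.......
.#####.
.######
.#####.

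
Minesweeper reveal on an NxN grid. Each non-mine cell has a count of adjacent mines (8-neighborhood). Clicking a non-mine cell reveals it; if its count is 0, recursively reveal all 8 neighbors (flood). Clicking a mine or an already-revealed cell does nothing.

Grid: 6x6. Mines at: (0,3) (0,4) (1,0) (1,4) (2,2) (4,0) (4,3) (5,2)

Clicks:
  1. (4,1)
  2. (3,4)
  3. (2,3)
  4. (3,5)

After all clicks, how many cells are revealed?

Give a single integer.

Answer: 10

Derivation:
Click 1 (4,1) count=2: revealed 1 new [(4,1)] -> total=1
Click 2 (3,4) count=1: revealed 1 new [(3,4)] -> total=2
Click 3 (2,3) count=2: revealed 1 new [(2,3)] -> total=3
Click 4 (3,5) count=0: revealed 7 new [(2,4) (2,5) (3,5) (4,4) (4,5) (5,4) (5,5)] -> total=10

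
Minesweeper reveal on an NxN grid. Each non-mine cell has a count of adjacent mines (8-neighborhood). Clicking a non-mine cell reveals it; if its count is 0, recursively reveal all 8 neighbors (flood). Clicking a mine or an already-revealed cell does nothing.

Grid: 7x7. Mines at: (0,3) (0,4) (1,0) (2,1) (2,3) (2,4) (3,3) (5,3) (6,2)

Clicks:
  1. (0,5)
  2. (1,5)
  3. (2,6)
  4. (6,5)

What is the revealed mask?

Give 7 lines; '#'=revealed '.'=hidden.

Answer: .....##
.....##
.....##
....###
....###
....###
....###

Derivation:
Click 1 (0,5) count=1: revealed 1 new [(0,5)] -> total=1
Click 2 (1,5) count=2: revealed 1 new [(1,5)] -> total=2
Click 3 (2,6) count=0: revealed 16 new [(0,6) (1,6) (2,5) (2,6) (3,4) (3,5) (3,6) (4,4) (4,5) (4,6) (5,4) (5,5) (5,6) (6,4) (6,5) (6,6)] -> total=18
Click 4 (6,5) count=0: revealed 0 new [(none)] -> total=18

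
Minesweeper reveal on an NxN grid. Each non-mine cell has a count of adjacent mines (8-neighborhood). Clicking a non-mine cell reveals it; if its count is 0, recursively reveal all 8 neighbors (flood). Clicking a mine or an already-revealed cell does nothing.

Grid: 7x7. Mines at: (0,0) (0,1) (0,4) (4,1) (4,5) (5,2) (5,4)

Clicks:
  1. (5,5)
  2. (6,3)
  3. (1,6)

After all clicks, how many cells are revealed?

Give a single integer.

Answer: 28

Derivation:
Click 1 (5,5) count=2: revealed 1 new [(5,5)] -> total=1
Click 2 (6,3) count=2: revealed 1 new [(6,3)] -> total=2
Click 3 (1,6) count=0: revealed 26 new [(0,5) (0,6) (1,0) (1,1) (1,2) (1,3) (1,4) (1,5) (1,6) (2,0) (2,1) (2,2) (2,3) (2,4) (2,5) (2,6) (3,0) (3,1) (3,2) (3,3) (3,4) (3,5) (3,6) (4,2) (4,3) (4,4)] -> total=28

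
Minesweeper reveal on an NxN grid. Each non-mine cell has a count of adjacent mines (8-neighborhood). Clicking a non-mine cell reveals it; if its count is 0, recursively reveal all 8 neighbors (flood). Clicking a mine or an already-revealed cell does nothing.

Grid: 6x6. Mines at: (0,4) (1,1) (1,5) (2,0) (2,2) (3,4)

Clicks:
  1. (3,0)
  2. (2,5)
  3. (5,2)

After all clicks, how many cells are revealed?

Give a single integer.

Answer: 17

Derivation:
Click 1 (3,0) count=1: revealed 1 new [(3,0)] -> total=1
Click 2 (2,5) count=2: revealed 1 new [(2,5)] -> total=2
Click 3 (5,2) count=0: revealed 15 new [(3,1) (3,2) (3,3) (4,0) (4,1) (4,2) (4,3) (4,4) (4,5) (5,0) (5,1) (5,2) (5,3) (5,4) (5,5)] -> total=17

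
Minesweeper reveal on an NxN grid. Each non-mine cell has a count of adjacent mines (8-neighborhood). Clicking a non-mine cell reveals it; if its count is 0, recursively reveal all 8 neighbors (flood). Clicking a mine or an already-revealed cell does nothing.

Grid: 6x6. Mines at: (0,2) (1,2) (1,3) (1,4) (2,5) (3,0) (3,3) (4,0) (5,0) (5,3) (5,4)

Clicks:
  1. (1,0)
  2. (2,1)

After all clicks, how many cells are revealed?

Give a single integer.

Click 1 (1,0) count=0: revealed 6 new [(0,0) (0,1) (1,0) (1,1) (2,0) (2,1)] -> total=6
Click 2 (2,1) count=2: revealed 0 new [(none)] -> total=6

Answer: 6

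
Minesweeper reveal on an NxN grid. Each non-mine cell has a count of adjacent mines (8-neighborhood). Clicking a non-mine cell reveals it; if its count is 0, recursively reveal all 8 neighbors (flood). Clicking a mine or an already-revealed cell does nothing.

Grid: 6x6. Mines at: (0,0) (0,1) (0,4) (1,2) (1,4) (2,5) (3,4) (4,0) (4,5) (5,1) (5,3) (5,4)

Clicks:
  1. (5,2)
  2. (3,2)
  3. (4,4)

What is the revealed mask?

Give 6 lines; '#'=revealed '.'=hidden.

Click 1 (5,2) count=2: revealed 1 new [(5,2)] -> total=1
Click 2 (3,2) count=0: revealed 9 new [(2,1) (2,2) (2,3) (3,1) (3,2) (3,3) (4,1) (4,2) (4,3)] -> total=10
Click 3 (4,4) count=4: revealed 1 new [(4,4)] -> total=11

Answer: ......
......
.###..
.###..
.####.
..#...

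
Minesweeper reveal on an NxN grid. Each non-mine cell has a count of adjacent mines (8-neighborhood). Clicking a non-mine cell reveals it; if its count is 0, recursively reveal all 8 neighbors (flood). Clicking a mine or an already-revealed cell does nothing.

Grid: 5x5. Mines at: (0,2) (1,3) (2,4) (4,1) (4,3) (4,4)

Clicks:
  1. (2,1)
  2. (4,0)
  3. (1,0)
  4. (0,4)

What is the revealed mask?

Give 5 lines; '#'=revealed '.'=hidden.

Click 1 (2,1) count=0: revealed 11 new [(0,0) (0,1) (1,0) (1,1) (1,2) (2,0) (2,1) (2,2) (3,0) (3,1) (3,2)] -> total=11
Click 2 (4,0) count=1: revealed 1 new [(4,0)] -> total=12
Click 3 (1,0) count=0: revealed 0 new [(none)] -> total=12
Click 4 (0,4) count=1: revealed 1 new [(0,4)] -> total=13

Answer: ##..#
###..
###..
###..
#....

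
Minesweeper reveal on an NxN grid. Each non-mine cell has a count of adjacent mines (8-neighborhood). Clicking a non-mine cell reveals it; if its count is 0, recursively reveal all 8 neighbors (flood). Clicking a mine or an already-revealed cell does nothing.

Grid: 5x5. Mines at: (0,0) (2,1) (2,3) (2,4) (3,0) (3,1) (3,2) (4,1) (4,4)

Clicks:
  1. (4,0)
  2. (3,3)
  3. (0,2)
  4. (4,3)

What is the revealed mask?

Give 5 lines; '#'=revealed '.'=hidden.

Answer: .####
.####
.....
...#.
#..#.

Derivation:
Click 1 (4,0) count=3: revealed 1 new [(4,0)] -> total=1
Click 2 (3,3) count=4: revealed 1 new [(3,3)] -> total=2
Click 3 (0,2) count=0: revealed 8 new [(0,1) (0,2) (0,3) (0,4) (1,1) (1,2) (1,3) (1,4)] -> total=10
Click 4 (4,3) count=2: revealed 1 new [(4,3)] -> total=11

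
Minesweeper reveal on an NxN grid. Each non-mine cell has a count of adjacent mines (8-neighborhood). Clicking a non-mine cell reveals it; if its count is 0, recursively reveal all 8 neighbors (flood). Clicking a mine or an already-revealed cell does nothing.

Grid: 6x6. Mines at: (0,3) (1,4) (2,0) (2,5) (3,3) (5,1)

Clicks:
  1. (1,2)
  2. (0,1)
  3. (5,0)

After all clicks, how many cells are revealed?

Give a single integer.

Click 1 (1,2) count=1: revealed 1 new [(1,2)] -> total=1
Click 2 (0,1) count=0: revealed 5 new [(0,0) (0,1) (0,2) (1,0) (1,1)] -> total=6
Click 3 (5,0) count=1: revealed 1 new [(5,0)] -> total=7

Answer: 7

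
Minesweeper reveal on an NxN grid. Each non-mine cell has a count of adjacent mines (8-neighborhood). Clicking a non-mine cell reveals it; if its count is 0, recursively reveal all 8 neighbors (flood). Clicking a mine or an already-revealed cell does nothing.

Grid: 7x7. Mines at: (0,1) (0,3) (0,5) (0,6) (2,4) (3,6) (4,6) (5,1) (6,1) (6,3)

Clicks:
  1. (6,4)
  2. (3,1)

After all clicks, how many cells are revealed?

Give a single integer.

Answer: 25

Derivation:
Click 1 (6,4) count=1: revealed 1 new [(6,4)] -> total=1
Click 2 (3,1) count=0: revealed 24 new [(1,0) (1,1) (1,2) (1,3) (2,0) (2,1) (2,2) (2,3) (3,0) (3,1) (3,2) (3,3) (3,4) (3,5) (4,0) (4,1) (4,2) (4,3) (4,4) (4,5) (5,2) (5,3) (5,4) (5,5)] -> total=25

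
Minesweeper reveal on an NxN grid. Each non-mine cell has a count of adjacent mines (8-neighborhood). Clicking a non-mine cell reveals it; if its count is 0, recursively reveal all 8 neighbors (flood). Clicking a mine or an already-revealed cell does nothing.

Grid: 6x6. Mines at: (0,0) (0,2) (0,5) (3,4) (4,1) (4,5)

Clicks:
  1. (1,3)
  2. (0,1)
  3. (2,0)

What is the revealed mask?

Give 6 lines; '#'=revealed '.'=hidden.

Click 1 (1,3) count=1: revealed 1 new [(1,3)] -> total=1
Click 2 (0,1) count=2: revealed 1 new [(0,1)] -> total=2
Click 3 (2,0) count=0: revealed 11 new [(1,0) (1,1) (1,2) (2,0) (2,1) (2,2) (2,3) (3,0) (3,1) (3,2) (3,3)] -> total=13

Answer: .#....
####..
####..
####..
......
......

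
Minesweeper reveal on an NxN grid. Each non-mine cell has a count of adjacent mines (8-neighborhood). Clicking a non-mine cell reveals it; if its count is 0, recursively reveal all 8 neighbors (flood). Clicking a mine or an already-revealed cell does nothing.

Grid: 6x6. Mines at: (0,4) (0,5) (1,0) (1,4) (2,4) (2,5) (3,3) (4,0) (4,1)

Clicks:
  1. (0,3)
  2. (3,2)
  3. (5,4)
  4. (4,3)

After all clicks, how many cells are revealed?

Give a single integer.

Answer: 12

Derivation:
Click 1 (0,3) count=2: revealed 1 new [(0,3)] -> total=1
Click 2 (3,2) count=2: revealed 1 new [(3,2)] -> total=2
Click 3 (5,4) count=0: revealed 10 new [(3,4) (3,5) (4,2) (4,3) (4,4) (4,5) (5,2) (5,3) (5,4) (5,5)] -> total=12
Click 4 (4,3) count=1: revealed 0 new [(none)] -> total=12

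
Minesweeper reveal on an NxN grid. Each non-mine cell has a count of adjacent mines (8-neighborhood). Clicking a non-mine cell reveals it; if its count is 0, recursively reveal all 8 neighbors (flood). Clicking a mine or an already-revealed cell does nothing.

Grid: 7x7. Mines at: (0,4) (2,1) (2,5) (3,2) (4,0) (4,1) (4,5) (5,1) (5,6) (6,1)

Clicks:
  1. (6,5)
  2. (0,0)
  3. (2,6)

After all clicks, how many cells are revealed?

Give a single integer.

Click 1 (6,5) count=1: revealed 1 new [(6,5)] -> total=1
Click 2 (0,0) count=0: revealed 8 new [(0,0) (0,1) (0,2) (0,3) (1,0) (1,1) (1,2) (1,3)] -> total=9
Click 3 (2,6) count=1: revealed 1 new [(2,6)] -> total=10

Answer: 10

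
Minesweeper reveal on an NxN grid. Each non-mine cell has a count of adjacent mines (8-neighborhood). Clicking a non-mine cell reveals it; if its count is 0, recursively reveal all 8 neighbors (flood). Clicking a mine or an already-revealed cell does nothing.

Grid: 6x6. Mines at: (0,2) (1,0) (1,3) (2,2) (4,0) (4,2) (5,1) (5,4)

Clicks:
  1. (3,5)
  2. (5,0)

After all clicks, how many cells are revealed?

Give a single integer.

Answer: 14

Derivation:
Click 1 (3,5) count=0: revealed 13 new [(0,4) (0,5) (1,4) (1,5) (2,3) (2,4) (2,5) (3,3) (3,4) (3,5) (4,3) (4,4) (4,5)] -> total=13
Click 2 (5,0) count=2: revealed 1 new [(5,0)] -> total=14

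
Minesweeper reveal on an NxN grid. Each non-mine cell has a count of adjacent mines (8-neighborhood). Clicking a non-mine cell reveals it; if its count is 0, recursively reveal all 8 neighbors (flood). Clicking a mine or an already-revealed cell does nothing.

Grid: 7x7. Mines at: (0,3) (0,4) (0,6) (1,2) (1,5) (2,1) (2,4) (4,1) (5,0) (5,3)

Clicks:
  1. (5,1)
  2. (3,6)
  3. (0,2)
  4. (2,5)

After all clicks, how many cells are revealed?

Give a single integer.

Answer: 16

Derivation:
Click 1 (5,1) count=2: revealed 1 new [(5,1)] -> total=1
Click 2 (3,6) count=0: revealed 14 new [(2,5) (2,6) (3,4) (3,5) (3,6) (4,4) (4,5) (4,6) (5,4) (5,5) (5,6) (6,4) (6,5) (6,6)] -> total=15
Click 3 (0,2) count=2: revealed 1 new [(0,2)] -> total=16
Click 4 (2,5) count=2: revealed 0 new [(none)] -> total=16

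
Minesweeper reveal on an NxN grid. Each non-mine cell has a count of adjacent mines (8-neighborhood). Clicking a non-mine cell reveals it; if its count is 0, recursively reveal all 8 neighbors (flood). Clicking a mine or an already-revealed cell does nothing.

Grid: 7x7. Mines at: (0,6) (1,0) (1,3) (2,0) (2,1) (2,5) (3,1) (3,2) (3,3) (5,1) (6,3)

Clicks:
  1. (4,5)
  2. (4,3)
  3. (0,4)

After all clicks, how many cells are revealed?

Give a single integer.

Click 1 (4,5) count=0: revealed 12 new [(3,4) (3,5) (3,6) (4,4) (4,5) (4,6) (5,4) (5,5) (5,6) (6,4) (6,5) (6,6)] -> total=12
Click 2 (4,3) count=2: revealed 1 new [(4,3)] -> total=13
Click 3 (0,4) count=1: revealed 1 new [(0,4)] -> total=14

Answer: 14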